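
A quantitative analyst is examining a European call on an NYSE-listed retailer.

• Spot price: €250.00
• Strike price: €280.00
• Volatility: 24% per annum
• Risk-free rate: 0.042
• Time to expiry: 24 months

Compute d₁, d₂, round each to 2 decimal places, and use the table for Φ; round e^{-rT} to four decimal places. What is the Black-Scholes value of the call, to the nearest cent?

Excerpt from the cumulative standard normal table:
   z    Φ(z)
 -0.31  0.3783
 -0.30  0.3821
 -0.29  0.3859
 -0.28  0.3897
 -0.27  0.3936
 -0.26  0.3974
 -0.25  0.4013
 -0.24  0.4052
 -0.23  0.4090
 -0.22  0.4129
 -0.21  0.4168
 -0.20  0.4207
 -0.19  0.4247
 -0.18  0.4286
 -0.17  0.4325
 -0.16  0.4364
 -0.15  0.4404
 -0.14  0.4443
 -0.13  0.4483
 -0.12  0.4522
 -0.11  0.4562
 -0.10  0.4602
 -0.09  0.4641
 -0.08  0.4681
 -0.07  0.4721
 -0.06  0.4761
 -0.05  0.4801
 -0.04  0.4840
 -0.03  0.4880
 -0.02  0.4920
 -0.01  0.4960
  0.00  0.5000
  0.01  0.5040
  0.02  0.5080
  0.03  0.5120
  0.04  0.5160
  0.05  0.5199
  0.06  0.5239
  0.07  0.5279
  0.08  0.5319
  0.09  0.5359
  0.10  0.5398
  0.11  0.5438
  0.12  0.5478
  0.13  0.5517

σ√T = 0.24 × 1.4142 = 0.3394
ln(S/K) + (r + σ²/2)T = ln(250/280) + (0.042 + 0.24²/2)·2 = -0.1133 + 0.1416 = 0.0283
d₁ = 0.0283 / 0.3394 = 0.0833 → 0.08
d₂ = d₁ − σ√T = 0.0833 − 0.3394 = -0.2561 → -0.26
e^(−rT) = e^(−0.042·2) = 0.9194
N(d₁) = N(0.08) = 0.5319;  N(d₂) = N(-0.26) = 0.3974
C = 250·0.5319 − 280·0.9194·0.3974 = 132.9750 − 102.3035 = 30.6715

€30.67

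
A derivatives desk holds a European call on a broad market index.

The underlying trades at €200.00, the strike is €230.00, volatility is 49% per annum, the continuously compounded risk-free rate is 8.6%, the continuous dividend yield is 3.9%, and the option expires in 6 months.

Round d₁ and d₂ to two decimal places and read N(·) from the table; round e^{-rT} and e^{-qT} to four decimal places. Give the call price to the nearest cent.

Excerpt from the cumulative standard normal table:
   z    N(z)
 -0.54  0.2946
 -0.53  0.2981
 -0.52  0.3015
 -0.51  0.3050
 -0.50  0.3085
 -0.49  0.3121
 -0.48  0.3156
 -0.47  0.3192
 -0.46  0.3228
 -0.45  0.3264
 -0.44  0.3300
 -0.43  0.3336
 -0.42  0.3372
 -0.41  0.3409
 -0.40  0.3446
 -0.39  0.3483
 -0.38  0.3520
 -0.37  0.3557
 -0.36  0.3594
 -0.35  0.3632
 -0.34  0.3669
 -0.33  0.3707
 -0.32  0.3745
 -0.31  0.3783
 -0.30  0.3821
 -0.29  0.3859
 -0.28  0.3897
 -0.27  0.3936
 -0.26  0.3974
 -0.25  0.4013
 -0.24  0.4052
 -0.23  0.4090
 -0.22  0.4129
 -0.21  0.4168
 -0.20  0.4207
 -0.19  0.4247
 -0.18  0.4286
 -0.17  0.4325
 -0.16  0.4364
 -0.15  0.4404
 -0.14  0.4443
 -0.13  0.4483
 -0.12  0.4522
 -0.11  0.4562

σ√T = 0.49 × 0.7071 = 0.3465
d₁ = [ln(200/230) + (0.086 − 0.039 + 0.49²/2)·0.5] / 0.3465 = [-0.1398 + 0.0835] / 0.3465 = -0.1623 ⇒ -0.16
d₂ = d₁ − σ√T = -0.1623 − 0.3465 = -0.5088 ⇒ -0.51
e^(−qT) = e^(−0.039·0.5) = 0.9807;  e^(−rT) = e^(−0.086·0.5) = 0.9579
N(d₁) = N(-0.16) = 0.4364;  N(d₂) = N(-0.51) = 0.3050
C = 200·0.9807·0.4364 − 230·0.9579·0.3050 = 85.5955 − 67.1967 = 18.3988

€18.40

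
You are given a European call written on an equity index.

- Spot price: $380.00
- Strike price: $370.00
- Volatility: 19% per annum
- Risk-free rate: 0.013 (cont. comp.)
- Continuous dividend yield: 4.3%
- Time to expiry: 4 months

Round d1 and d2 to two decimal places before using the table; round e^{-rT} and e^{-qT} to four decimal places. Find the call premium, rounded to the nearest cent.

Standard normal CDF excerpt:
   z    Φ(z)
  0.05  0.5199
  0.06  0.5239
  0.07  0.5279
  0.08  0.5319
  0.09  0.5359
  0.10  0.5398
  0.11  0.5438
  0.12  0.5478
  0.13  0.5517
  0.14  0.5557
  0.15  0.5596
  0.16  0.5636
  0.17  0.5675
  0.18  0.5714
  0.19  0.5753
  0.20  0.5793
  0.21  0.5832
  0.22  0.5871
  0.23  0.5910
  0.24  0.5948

σ√T = 0.19·√0.3333 = 0.1097
ln(S/K) + (r − q + σ²/2)T = ln(380/370) + (0.013 − 0.043 + 0.19²/2)·0.3333 = 0.0267 − 0.0040 = 0.0227
d₁ = 0.0227 / 0.1097 = 0.2068 → 0.21
d₂ = d₁ − σ√T = 0.2068 − 0.1097 = 0.0971 → 0.10
e^(−qT) = e^(−0.043·0.3333) = 0.9858;  e^(−rT) = e^(−0.013·0.3333) = 0.9957
C = 380·0.9858·N(0.21) − 370·0.9957·N(0.10) = 380·0.9858·0.5832 − 370·0.9957·0.5398 = 218.4691 − 198.8672 = 19.6019

$19.60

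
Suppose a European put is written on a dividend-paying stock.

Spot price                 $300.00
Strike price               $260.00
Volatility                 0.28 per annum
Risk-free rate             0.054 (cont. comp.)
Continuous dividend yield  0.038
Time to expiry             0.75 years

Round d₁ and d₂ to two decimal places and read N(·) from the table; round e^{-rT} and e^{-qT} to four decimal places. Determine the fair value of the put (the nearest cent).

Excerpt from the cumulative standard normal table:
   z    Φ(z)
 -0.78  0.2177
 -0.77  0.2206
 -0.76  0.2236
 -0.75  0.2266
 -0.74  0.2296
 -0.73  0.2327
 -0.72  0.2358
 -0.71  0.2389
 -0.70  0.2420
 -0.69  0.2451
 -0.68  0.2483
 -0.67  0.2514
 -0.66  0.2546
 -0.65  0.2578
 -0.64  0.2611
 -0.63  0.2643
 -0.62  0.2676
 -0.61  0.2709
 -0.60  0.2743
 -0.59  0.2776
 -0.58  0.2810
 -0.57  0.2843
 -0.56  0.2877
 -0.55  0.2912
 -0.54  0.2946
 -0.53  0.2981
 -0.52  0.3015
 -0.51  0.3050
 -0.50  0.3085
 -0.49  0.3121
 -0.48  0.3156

σ√T = 0.28·√0.75 = 0.2425
ln(S/K) + (r − q + σ²/2)T = ln(300/260) + (0.054 − 0.038 + 0.28²/2)·0.75 = 0.1431 + 0.0414 = 0.1845
d₁ = 0.1845 / 0.2425 = 0.7609 ⇒ 0.76
d₂ = d₁ − σ√T = 0.7609 − 0.2425 = 0.5184 ⇒ 0.52
exp(−qT) = exp(−0.038·0.75) = 0.9719;  exp(−rT) = exp(−0.054·0.75) = 0.9603
N(−d₂) = N(-0.52) = 0.3015;  N(−d₁) = N(-0.76) = 0.2236
P = 260·0.9603·0.3015 − 300·0.9719·0.2236 = 75.2779 − 65.1951 = 10.0829

$10.08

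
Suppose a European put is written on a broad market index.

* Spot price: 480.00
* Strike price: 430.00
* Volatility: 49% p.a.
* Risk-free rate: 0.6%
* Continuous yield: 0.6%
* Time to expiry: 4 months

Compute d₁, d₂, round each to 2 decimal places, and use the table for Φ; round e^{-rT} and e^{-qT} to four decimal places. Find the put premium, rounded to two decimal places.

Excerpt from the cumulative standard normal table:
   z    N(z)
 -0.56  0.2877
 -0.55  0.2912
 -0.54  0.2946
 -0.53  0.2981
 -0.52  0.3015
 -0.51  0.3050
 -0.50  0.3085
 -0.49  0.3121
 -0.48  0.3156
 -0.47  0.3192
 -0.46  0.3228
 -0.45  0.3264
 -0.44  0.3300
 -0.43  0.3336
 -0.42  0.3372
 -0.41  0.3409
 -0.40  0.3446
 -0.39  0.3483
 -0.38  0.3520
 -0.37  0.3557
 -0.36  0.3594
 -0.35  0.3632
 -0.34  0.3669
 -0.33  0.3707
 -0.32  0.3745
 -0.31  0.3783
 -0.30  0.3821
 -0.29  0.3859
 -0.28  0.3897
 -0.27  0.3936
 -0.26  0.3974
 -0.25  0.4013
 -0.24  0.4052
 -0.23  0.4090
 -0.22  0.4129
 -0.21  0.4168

T = 0.3333;  σ√T = 0.2829
d₁ = [ln(480/430) + (0.006 − 0.006 + 0.49²/2)·0.3333] / 0.2829 = [0.1100 + 0.0400] / 0.2829 = 0.5303 which rounds to 0.53
d₂ = d₁ − σ√T = 0.5303 − 0.2829 = 0.2474 which rounds to 0.25
e^(−qT) = e^(−0.006·0.3333) = 0.9980;  e^(−rT) = e^(−0.006·0.3333) = 0.9980
N(−d₂) = N(-0.25) = 0.4013;  N(−d₁) = N(-0.53) = 0.2981
P = 430·0.9980·0.4013 − 480·0.9980·0.2981 = 172.2139 − 142.8018 = 29.4121

29.41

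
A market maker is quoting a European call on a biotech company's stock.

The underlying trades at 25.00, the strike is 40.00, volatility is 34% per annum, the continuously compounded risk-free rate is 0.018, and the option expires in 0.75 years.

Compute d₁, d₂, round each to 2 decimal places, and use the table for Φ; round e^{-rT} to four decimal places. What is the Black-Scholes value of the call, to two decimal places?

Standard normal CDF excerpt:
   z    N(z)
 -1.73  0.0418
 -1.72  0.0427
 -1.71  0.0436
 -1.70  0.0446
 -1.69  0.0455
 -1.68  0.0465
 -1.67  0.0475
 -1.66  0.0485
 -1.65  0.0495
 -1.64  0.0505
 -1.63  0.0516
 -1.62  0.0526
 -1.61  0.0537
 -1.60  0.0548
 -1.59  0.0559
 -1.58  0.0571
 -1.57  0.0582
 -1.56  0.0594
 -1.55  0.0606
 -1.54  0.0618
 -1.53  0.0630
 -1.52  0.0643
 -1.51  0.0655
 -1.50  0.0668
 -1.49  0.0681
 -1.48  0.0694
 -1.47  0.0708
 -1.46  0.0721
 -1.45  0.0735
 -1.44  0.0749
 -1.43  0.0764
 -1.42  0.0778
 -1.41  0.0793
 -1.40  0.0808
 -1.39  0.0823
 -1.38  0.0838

T = 0.75;  σ√T = 0.2944
d₁ = [ln(25/40) + (0.018 + ½·0.34²)·0.75] / (σ√T) = (-0.4700 + 0.0569) / 0.2944 = -1.4031 ⇒ -1.40
d₂ = -1.4031 − 0.2944 = -1.6976 ⇒ -1.70
exp(−rT) = exp(−0.018·0.75) = 0.9866
C = 25·N(-1.40) − 40·0.9866·N(-1.70) = 25·0.0808 − 40·0.9866·0.0446 = 2.0200 − 1.7601 = 0.2599

0.26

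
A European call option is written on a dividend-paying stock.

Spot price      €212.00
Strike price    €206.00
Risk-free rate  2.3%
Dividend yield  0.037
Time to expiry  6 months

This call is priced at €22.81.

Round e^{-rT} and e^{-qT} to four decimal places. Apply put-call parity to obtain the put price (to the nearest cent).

exp(−qT) = exp(−0.037·0.5) = 0.9817;  exp(−rT) = exp(−0.023·0.5) = 0.9886
Put-call parity: C − P = S·e^(−qT) − K·e^(−rT) = 212·0.9817 − 206·0.9886 = 208.1204 − 203.6516 = 4.4688
P = C − (C − P) = 22.81 − (4.4688) = 18.3412

€18.34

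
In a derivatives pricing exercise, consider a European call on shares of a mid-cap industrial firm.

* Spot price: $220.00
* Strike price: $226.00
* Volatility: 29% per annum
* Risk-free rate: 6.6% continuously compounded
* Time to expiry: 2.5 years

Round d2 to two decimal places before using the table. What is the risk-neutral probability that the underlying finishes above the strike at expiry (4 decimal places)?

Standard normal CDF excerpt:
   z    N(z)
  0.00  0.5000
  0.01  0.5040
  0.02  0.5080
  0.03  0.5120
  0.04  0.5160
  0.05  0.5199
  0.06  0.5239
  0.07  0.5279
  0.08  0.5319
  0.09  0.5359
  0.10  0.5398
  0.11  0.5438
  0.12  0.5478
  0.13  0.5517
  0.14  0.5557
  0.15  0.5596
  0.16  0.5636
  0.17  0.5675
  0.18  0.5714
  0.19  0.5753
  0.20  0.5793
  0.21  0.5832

0.5279

σ√T = 0.29·√2.5 = 0.4585
ln(S/K) + (r + σ²/2)T = ln(220/226) + (0.066 + 0.29²/2)·2.5 = -0.0269 + 0.2701 = 0.2432
d₁ = 0.2432 / 0.4585 = 0.5304 → 0.53
d₂ = d₁ − σ√T = 0.5304 − 0.4585 = 0.0719 → 0.07
Risk-neutral Pr[S_T > K] = N(d₂) = N(0.07) = 0.5279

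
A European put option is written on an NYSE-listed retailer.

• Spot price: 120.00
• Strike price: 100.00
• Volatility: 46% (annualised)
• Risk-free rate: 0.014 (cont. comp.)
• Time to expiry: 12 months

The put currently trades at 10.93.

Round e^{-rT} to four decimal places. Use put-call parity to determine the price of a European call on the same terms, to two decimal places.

exp(−rT) = exp(−0.014·1) = 0.9861
Put-call parity: C − P = S − K·e^(−rT) = 120 − 100·0.9861 = 120 − 98.6100 = 21.3900
C = P + (C − P) = 10.93 + (21.3900) = 32.3200

32.32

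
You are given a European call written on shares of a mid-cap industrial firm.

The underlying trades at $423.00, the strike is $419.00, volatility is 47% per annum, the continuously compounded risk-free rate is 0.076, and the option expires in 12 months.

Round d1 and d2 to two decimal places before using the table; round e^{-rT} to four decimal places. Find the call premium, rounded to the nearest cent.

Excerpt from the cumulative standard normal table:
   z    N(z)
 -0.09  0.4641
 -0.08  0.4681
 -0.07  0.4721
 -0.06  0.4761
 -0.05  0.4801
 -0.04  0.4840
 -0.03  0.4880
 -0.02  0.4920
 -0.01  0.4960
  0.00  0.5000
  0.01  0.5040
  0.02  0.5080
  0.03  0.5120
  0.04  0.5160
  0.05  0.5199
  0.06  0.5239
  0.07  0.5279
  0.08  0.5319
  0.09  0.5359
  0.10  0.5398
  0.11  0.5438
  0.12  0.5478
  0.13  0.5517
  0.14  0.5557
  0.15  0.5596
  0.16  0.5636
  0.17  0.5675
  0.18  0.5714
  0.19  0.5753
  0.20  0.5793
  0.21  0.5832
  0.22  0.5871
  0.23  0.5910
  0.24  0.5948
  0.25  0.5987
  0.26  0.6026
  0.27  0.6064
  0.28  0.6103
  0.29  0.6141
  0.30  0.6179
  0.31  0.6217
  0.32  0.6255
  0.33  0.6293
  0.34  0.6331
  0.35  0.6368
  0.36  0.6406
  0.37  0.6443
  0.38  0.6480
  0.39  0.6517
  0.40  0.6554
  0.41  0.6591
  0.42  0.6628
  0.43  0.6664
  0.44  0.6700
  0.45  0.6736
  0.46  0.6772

$93.93

σ√T = 0.47·√1 = 0.4700
d₁ = [ln(423/419) + (0.076 + 0.47²/2)·1] / 0.4700 = [0.0095 + 0.1865] / 0.4700 = 0.4169 → 0.42
d₂ = d₁ − σ√T = 0.4169 − 0.4700 = -0.0531 → -0.05
e^(−rT) = e^(−0.076·1) = 0.9268
N(d₁) = N(0.42) = 0.6628;  N(d₂) = N(-0.05) = 0.4801
C = 423·0.6628 − 419·0.9268·0.4801 = 280.3644 − 186.4368 = 93.9276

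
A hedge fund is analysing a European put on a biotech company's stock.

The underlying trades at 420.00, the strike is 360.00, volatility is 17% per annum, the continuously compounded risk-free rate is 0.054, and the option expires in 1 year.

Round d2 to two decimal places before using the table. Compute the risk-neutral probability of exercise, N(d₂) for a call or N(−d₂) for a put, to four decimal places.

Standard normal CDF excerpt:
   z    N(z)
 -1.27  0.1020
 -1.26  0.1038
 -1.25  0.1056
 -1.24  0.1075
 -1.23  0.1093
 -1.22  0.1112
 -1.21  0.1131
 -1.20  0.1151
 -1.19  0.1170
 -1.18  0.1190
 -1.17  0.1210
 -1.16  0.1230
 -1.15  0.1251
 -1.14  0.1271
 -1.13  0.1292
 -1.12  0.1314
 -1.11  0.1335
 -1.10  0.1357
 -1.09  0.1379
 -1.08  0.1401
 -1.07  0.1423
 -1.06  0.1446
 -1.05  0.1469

0.1271

T = 1;  σ√T = 0.1700
ln(S/K) + (r + σ²/2)T = ln(420/360) + (0.054 + 0.17²/2)·1 = 0.1542 + 0.0684 = 0.2226
d₁ = 0.2226 / 0.1700 = 1.3094 which rounds to 1.31
d₂ = d₁ − σ√T = 1.3094 − 0.1700 = 1.1394 which rounds to 1.14
Pr(exercise) under Q = N(−d₂) = N(-1.14) = 0.1271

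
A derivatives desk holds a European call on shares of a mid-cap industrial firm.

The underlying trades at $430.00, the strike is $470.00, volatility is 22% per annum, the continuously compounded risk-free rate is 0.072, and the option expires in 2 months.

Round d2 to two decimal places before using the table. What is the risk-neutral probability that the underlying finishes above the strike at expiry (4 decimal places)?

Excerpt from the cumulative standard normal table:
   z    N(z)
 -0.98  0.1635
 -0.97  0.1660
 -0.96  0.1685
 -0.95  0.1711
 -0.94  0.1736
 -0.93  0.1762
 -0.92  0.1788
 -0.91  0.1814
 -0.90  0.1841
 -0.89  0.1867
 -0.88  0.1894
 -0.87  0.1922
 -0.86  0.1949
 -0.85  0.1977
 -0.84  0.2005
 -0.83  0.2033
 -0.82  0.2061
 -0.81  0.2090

0.1841

σ√T = 0.22·√0.1667 = 0.0898
d₁ = [ln(430/470) + (0.072 + ½·0.22²)·0.1667] / (σ√T) = (-0.0889 + 0.0160) / 0.0898 = -0.8118 ⇒ -0.81
d₂ = -0.8118 − 0.0898 = -0.9016 ⇒ -0.90
Risk-neutral Pr[S_T > K] = N(d₂) = N(-0.90) = 0.1841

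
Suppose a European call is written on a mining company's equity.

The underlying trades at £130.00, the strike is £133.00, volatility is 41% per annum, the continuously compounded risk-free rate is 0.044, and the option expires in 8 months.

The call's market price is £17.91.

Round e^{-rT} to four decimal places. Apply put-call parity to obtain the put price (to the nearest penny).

£17.07

exp(−rT) = exp(−0.044·0.6667) = 0.9711
Put-call parity: C − P = S − K·e^(−rT) = 130 − 133·0.9711 = 130 − 129.1563 = 0.8437
P = C − (C − P) = 17.91 − (0.8437) = 17.0663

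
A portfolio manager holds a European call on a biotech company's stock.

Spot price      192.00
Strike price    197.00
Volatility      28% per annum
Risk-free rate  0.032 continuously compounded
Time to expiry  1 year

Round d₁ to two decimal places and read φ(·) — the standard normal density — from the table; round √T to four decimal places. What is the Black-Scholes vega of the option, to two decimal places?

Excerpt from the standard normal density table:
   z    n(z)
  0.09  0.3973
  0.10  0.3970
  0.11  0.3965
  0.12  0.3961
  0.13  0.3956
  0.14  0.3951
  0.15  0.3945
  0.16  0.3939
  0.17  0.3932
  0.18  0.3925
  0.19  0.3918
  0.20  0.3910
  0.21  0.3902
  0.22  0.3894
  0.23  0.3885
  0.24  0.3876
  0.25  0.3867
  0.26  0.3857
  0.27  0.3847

σ√T = 0.28·√1 = 0.2800
d₁ = [ln(192/197) + (0.032 + ½·0.28²)·1] / (σ√T) = (-0.0257 + 0.0712) / 0.2800 = 0.1625 ≈ 0.16
√T = √1 = 1.0000
φ(d₁) = φ(0.16) = 0.3939
vega = S·φ(d₁)·√T = 192·0.3939·1.0000 = 75.6288

75.63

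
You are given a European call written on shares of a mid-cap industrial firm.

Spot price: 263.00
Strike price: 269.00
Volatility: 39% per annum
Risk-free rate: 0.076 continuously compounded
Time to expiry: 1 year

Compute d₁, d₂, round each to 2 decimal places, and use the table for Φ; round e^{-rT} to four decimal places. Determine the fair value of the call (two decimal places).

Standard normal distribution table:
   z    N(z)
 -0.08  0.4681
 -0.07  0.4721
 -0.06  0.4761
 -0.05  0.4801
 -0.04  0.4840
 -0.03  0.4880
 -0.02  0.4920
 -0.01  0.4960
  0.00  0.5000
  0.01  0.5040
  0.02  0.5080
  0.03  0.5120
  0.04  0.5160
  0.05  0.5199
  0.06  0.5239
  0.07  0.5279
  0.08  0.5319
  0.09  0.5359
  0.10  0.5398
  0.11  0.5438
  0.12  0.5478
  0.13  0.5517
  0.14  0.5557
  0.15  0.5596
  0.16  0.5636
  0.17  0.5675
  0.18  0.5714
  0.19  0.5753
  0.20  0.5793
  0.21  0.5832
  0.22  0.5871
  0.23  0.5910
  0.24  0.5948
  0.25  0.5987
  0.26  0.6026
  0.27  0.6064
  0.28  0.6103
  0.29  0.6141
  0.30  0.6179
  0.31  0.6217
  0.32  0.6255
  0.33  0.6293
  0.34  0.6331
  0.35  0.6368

σ√T = 0.39 × 1.0000 = 0.3900
ln(S/K) + (r + σ²/2)T = ln(263/269) + (0.076 + 0.39²/2)·1 = -0.0226 + 0.1521 = 0.1295
d₁ = 0.1295 / 0.3900 = 0.3320 ≈ 0.33
d₂ = d₁ − σ√T = 0.3320 − 0.3900 = -0.0580 ≈ -0.06
e^(−rT) = e^(−0.076·1) = 0.9268
C = 263·N(0.33) − 269·0.9268·N(-0.06) = 263·0.6293 − 269·0.9268·0.4761 = 165.5059 − 118.6961 = 46.8098

46.81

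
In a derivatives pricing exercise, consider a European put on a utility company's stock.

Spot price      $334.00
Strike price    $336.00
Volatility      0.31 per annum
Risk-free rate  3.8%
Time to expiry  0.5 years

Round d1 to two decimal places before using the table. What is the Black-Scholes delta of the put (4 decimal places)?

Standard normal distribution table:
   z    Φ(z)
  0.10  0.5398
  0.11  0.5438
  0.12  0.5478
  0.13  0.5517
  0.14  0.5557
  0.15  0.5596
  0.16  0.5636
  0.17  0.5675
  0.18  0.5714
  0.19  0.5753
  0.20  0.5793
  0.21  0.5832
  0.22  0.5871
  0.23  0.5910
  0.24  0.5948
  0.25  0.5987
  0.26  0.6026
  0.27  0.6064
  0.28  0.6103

σ√T = 0.31 × 0.7071 = 0.2192
d₁ = [ln(334/336) + (0.038 + ½·0.31²)·0.5] / (σ√T) = (-0.0060 + 0.0430) / 0.2192 = 0.1690 ≈ 0.17
N(d₁) = N(0.17) = 0.5675
Δ_put = N(d₁) − 1 = 0.5675 − 1 = -0.4325

-0.4325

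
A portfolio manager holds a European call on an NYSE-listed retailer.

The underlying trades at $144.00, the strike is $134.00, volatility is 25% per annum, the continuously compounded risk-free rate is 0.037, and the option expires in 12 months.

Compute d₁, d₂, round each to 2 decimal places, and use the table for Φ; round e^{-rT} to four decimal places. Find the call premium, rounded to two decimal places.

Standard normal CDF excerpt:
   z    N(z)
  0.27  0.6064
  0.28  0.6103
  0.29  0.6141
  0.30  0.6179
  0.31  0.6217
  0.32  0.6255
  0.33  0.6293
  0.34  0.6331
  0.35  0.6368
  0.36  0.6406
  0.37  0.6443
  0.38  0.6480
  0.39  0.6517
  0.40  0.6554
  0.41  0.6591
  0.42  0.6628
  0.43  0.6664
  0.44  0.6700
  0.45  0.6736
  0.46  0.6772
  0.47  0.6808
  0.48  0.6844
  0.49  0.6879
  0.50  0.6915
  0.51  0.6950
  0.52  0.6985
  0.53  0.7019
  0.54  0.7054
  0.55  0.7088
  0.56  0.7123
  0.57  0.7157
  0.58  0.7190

$22.29

σ√T = 0.25 × 1.0000 = 0.2500
d₁ = [ln(144/134) + (0.037 + 0.25²/2)·1] / 0.2500 = [0.0720 + 0.0683] / 0.2500 = 0.5609 ⇒ 0.56
d₂ = d₁ − σ√T = 0.5609 − 0.2500 = 0.3109 ⇒ 0.31
exp(−rT) = exp(−0.037·1) = 0.9637
N(d₁) = N(0.56) = 0.7123;  N(d₂) = N(0.31) = 0.6217
C = 144·0.7123 − 134·0.9637·0.6217 = 102.5712 − 80.2837 = 22.2875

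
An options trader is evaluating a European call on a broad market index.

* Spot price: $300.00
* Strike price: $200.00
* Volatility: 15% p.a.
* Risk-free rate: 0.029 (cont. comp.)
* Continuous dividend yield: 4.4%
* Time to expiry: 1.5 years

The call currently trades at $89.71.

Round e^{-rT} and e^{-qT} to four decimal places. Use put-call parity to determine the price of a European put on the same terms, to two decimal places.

$0.36

exp(−qT) = exp(−0.044·1.5) = 0.9361;  exp(−rT) = exp(−0.029·1.5) = 0.9574
Put-call parity: C − P = S·e^(−qT) − K·e^(−rT) = 300·0.9361 − 200·0.9574 = 280.8300 − 191.4800 = 89.3500
P = C − (C − P) = 89.71 − (89.3500) = 0.3600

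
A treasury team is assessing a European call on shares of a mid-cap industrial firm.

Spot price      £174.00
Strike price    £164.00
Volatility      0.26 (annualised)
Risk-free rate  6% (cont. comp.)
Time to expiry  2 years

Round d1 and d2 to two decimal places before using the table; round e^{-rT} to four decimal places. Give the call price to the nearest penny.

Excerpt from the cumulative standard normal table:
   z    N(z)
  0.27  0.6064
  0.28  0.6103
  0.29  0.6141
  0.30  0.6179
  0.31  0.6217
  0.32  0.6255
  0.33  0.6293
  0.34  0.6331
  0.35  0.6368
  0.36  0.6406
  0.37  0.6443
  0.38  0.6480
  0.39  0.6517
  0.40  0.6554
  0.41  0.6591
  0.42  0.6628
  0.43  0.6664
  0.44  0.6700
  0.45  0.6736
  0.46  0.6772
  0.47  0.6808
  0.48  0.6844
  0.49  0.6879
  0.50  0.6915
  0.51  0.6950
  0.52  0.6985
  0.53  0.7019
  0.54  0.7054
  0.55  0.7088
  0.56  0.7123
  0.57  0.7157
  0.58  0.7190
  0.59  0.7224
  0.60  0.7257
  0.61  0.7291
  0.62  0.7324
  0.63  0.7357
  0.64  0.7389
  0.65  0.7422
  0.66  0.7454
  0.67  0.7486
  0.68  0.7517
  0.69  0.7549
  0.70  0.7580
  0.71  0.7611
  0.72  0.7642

£40.38

σ√T = 0.26·√2 = 0.3677
d₁ = [ln(174/164) + (0.06 + 0.26²/2)·2] / 0.3677 = [0.0592 + 0.1876] / 0.3677 = 0.6712 → 0.67
d₂ = d₁ − σ√T = 0.6712 − 0.3677 = 0.3035 → 0.30
exp(−rT) = exp(−0.06·2) = 0.8869
N(d₁) = N(0.67) = 0.7486;  N(d₂) = N(0.30) = 0.6179
C = 174·0.7486 − 164·0.8869·0.6179 = 130.2564 − 89.8745 = 40.3819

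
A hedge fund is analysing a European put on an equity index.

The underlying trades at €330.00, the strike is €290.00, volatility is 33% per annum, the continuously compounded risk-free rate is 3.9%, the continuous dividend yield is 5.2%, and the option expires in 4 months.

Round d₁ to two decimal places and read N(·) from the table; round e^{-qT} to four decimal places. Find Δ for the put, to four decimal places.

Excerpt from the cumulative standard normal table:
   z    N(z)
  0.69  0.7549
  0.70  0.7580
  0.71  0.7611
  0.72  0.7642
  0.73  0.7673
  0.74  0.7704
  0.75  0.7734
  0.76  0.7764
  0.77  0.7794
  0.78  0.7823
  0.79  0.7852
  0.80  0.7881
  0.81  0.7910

-0.2227

σ√T = 0.33·√0.3333 = 0.1905
d₁ = [ln(330/290) + (0.039 − 0.052 + 0.33²/2)·0.3333] / 0.1905 = [0.1292 + 0.0138] / 0.1905 = 0.7507 → 0.75
N(d₁) = N(0.75) = 0.7734
Δ_put = exp(−qT)·(N(d₁) − 1) = 0.9828·(0.7734 − 1) = -0.2227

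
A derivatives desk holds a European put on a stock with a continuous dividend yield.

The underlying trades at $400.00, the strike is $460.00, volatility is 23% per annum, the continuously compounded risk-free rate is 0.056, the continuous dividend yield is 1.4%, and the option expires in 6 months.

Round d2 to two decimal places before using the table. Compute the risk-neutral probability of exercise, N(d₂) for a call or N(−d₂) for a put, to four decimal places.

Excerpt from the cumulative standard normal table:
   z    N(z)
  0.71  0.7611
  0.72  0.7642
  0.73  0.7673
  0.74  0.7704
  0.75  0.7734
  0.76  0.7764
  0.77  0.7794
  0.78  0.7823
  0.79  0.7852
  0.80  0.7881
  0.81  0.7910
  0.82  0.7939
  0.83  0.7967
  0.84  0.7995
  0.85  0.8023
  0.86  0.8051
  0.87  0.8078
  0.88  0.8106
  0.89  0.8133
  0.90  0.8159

0.7910

σ√T = 0.23 × 0.7071 = 0.1626
d₁ = [ln(400/460) + (0.056 − 0.014 + 0.23²/2)·0.5] / 0.1626 = [-0.1398 + 0.0342] / 0.1626 = -0.6489 → -0.65
d₂ = d₁ − σ√T = -0.6489 − 0.1626 = -0.8116 → -0.81
Risk-neutral Pr[S_T < K] = N(−d₂) = N(0.81) = 0.7910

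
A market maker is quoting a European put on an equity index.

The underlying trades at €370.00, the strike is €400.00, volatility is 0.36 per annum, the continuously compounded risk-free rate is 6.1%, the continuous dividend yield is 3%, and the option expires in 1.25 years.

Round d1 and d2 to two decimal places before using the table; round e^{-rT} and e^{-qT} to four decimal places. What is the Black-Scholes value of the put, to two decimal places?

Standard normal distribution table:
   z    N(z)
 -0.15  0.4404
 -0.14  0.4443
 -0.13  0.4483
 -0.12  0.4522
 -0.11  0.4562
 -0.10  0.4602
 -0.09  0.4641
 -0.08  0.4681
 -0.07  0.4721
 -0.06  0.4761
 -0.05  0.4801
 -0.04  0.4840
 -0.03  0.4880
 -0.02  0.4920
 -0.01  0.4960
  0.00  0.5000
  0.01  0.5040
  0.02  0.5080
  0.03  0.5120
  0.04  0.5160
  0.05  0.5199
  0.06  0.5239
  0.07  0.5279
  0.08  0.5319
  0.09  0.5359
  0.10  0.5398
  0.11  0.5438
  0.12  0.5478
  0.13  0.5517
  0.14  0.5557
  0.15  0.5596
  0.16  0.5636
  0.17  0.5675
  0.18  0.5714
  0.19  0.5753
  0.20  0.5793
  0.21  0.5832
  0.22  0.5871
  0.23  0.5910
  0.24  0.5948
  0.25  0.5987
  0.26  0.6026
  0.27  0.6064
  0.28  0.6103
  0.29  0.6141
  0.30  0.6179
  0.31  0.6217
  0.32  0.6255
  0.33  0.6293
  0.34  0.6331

€65.01

σ√T = 0.36·√1.25 = 0.4025
ln(S/K) + (r − q + σ²/2)T = ln(370/400) + (0.061 − 0.03 + 0.36²/2)·1.25 = -0.0780 + 0.1197 = 0.0418
d₁ = 0.0418 / 0.4025 = 0.1038 ≈ 0.10
d₂ = d₁ − σ√T = 0.1038 − 0.4025 = -0.2987 ≈ -0.30
exp(−qT) = exp(−0.03·1.25) = 0.9632;  exp(−rT) = exp(−0.061·1.25) = 0.9266
P = 400·0.9266·N(0.30) − 370·0.9632·N(-0.10) = 400·0.9266·0.6179 − 370·0.9632·0.4602 = 229.0185 − 164.0079 = 65.0105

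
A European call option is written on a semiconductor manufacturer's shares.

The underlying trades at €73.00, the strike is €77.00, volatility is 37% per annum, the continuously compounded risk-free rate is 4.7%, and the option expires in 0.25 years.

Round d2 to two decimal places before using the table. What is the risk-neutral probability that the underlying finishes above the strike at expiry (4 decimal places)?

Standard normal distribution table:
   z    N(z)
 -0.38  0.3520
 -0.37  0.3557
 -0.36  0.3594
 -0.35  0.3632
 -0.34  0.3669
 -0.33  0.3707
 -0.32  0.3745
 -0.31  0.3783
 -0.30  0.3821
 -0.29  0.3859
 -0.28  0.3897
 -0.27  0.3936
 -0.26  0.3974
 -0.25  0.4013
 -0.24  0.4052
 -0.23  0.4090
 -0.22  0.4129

T = 0.25;  σ√T = 0.1850
ln(S/K) + (r + σ²/2)T = ln(73/77) + (0.047 + 0.37²/2)·0.25 = -0.0533 + 0.0289 = -0.0245
d₁ = -0.0245 / 0.1850 = -0.1323 which rounds to -0.13
d₂ = d₁ − σ√T = -0.1323 − 0.1850 = -0.3173 which rounds to -0.32
Pr(exercise) under Q = N(d₂) = 0.3745

0.3745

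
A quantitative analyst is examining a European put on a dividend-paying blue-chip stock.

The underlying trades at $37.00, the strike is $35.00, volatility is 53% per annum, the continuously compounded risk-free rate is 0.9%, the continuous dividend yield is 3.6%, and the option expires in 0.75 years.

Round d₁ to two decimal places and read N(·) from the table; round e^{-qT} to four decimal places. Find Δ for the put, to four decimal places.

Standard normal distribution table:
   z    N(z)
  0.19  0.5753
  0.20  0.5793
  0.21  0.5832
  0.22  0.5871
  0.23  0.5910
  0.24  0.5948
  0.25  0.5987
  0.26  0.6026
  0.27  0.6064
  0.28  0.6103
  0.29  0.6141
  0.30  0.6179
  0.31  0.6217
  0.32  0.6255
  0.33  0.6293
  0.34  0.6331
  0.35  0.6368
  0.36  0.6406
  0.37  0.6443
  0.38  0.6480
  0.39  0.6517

T = 0.75;  σ√T = 0.4590
d₁ = [ln(37/35) + (0.009 − 0.036 + 0.53²/2)·0.75] / 0.4590 = [0.0556 + 0.0851] / 0.4590 = 0.3064 which rounds to 0.31
N(d₁) = N(0.31) = 0.6217
Δ_put = exp(−qT)·(N(d₁) − 1) = 0.9734·(0.6217 − 1) = -0.3682

-0.3682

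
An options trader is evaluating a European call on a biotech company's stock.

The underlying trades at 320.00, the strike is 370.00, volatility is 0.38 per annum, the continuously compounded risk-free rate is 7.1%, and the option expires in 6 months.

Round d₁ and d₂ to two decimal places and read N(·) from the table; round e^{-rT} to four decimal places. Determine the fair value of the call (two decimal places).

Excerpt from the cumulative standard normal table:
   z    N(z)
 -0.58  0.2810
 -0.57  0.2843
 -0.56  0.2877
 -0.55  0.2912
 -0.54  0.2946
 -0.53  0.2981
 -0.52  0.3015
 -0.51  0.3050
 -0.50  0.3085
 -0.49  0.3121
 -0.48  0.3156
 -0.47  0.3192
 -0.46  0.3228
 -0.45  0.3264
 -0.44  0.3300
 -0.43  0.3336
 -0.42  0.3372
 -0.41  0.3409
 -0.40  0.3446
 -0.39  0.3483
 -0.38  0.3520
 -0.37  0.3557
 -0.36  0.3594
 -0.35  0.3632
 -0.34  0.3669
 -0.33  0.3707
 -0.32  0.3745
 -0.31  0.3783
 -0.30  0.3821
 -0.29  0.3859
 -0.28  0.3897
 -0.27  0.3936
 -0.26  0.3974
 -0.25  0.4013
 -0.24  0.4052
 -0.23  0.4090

20.75

T = 0.5;  σ√T = 0.2687
ln(S/K) + (r + σ²/2)T = ln(320/370) + (0.071 + 0.38²/2)·0.5 = -0.1452 + 0.0716 = -0.0736
d₁ = -0.0736 / 0.2687 = -0.2738 ≈ -0.27
d₂ = d₁ − σ√T = -0.2738 − 0.2687 = -0.5425 ≈ -0.54
exp(−rT) = exp(−0.071·0.5) = 0.9651
N(d₁) = N(-0.27) = 0.3936;  N(d₂) = N(-0.54) = 0.2946
C = 320·0.3936 − 370·0.9651·0.2946 = 125.9520 − 105.1978 = 20.7542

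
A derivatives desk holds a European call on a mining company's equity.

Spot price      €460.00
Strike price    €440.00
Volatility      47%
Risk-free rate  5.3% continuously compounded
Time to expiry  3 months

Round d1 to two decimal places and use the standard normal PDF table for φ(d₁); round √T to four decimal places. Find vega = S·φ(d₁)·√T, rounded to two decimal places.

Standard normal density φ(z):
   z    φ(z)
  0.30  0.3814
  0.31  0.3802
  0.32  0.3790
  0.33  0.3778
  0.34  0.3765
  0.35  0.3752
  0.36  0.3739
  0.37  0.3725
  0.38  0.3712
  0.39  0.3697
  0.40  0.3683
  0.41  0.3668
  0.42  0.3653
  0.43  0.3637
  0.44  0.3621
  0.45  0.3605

86.00

T = 0.25;  σ√T = 0.2350
ln(S/K) + (r + σ²/2)T = ln(460/440) + (0.053 + 0.47²/2)·0.25 = 0.0445 + 0.0409 = 0.0853
d₁ = 0.0853 / 0.2350 = 0.3630 which rounds to 0.36
√T = √0.25 = 0.5000
φ(d₁) = φ(0.36) = 0.3739
vega = S·φ(d₁)·√T = 460·0.3739·0.5000 = 85.9970
(The put has the same vega.)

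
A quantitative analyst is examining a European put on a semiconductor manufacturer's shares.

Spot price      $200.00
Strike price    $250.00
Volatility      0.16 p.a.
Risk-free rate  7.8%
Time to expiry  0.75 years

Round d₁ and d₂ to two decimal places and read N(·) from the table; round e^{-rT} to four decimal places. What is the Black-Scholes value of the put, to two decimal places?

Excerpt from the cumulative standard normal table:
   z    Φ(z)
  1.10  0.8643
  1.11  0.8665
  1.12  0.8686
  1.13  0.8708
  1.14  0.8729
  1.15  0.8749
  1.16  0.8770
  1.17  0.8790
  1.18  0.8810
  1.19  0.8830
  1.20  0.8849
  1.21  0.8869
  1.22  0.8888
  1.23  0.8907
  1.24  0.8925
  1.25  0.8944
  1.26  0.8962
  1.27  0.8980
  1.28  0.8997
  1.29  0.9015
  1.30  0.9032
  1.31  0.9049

σ√T = 0.16 × 0.8660 = 0.1386
d₁ = [ln(200/250) + (0.078 + ½·0.16²)·0.75] / (σ√T) = (-0.2231 + 0.0681) / 0.1386 = -1.1189 ≈ -1.12
d₂ = -1.1189 − 0.1386 = -1.2575 ≈ -1.26
e^(−rT) = e^(−0.078·0.75) = 0.9432
P = 250·0.9432·N(1.26) − 200·N(1.12) = 250·0.9432·0.8962 − 200·0.8686 = 211.3240 − 173.7200 = 37.6040

$37.60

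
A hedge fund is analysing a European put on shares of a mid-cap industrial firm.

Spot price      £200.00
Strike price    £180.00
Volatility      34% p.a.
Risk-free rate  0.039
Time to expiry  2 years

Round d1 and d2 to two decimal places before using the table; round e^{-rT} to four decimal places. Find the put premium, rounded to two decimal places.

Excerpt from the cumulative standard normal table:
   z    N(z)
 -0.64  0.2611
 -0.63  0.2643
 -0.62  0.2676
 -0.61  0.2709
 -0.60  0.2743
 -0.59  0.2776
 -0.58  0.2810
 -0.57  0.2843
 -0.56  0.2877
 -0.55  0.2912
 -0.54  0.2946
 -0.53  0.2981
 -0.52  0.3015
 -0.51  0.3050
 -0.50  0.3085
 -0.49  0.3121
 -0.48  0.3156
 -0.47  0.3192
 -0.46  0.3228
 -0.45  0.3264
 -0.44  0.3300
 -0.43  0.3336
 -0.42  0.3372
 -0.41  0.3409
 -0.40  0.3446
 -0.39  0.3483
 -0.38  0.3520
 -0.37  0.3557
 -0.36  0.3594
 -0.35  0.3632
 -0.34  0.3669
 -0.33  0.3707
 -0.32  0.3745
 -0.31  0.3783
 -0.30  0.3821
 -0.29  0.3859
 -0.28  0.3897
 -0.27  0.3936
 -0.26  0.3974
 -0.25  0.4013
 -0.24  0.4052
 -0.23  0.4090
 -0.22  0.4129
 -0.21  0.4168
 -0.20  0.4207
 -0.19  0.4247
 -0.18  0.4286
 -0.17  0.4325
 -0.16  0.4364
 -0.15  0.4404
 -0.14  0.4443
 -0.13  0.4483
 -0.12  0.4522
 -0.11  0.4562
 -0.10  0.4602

£20.46

T = 2;  σ√T = 0.4808
d₁ = [ln(200/180) + (0.039 + 0.34²/2)·2] / 0.4808 = [0.1054 + 0.1936] / 0.4808 = 0.6218 ⇒ 0.62
d₂ = d₁ − σ√T = 0.6218 − 0.4808 = 0.1409 ⇒ 0.14
e^(−rT) = e^(−0.039·2) = 0.9250
N(−d₂) = N(-0.14) = 0.4443;  N(−d₁) = N(-0.62) = 0.2676
P = 180·0.9250·0.4443 − 200·0.2676 = 73.9759 − 53.5200 = 20.4559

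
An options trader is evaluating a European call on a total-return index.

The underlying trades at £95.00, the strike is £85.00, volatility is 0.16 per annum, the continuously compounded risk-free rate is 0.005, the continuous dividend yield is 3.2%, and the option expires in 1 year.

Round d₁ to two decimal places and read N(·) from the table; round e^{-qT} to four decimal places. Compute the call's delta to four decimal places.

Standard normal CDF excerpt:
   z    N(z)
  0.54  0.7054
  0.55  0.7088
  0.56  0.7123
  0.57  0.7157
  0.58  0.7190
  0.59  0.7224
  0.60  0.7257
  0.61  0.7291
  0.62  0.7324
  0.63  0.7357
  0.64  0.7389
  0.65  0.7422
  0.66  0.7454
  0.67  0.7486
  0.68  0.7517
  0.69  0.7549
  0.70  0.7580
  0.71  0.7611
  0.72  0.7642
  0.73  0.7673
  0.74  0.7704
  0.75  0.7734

0.7061

T = 1;  σ√T = 0.1600
d₁ = [ln(95/85) + (0.005 − 0.032 + 0.16²/2)·1] / 0.1600 = [0.1112 − 0.0142] / 0.1600 = 0.6064 ⇒ 0.61
N(d₁) = N(0.61) = 0.7291
Δ_call = e^(−qT)·N(d₁) = 0.9685·0.7291 = 0.7061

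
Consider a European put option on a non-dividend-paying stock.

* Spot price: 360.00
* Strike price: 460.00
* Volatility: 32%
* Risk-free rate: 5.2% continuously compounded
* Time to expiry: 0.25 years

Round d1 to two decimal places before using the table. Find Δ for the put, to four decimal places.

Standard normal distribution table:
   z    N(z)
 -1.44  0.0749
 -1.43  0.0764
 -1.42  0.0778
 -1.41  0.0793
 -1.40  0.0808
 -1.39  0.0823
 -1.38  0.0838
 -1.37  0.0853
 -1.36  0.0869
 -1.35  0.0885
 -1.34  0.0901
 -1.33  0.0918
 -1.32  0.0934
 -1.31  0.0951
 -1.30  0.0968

σ√T = 0.32 × 0.5000 = 0.1600
d₁ = [ln(360/460) + (0.052 + ½·0.32²)·0.25] / (σ√T) = (-0.2451 + 0.0258) / 0.1600 = -1.3708 ⇒ -1.37
N(d₁) = N(-1.37) = 0.0853
Δ_put = N(d₁) − 1 = 0.0853 − 1 = -0.9147

-0.9147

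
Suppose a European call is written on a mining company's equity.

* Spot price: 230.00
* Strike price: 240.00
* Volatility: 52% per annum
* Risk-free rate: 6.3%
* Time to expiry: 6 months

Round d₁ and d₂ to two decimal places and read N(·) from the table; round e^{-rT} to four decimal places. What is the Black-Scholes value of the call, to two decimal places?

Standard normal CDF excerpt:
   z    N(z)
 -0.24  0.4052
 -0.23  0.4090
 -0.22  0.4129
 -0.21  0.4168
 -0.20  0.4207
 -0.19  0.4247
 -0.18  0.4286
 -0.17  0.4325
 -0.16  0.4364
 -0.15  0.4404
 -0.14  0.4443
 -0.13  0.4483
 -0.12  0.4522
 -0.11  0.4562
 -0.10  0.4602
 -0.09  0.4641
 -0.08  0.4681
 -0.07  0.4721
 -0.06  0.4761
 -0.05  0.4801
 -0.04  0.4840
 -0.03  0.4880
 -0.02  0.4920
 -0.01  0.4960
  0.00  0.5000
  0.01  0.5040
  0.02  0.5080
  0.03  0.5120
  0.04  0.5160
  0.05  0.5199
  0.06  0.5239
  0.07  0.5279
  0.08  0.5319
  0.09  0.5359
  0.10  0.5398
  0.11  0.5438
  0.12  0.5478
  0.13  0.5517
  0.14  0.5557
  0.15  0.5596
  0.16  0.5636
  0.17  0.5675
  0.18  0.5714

31.78

σ√T = 0.52 × 0.7071 = 0.3677
d₁ = [ln(230/240) + (0.063 + 0.52²/2)·0.5] / 0.3677 = [-0.0426 + 0.0991] / 0.3677 = 0.1538 → 0.15
d₂ = d₁ − σ√T = 0.1538 − 0.3677 = -0.2139 → -0.21
exp(−rT) = exp(−0.063·0.5) = 0.9690
N(d₁) = N(0.15) = 0.5596;  N(d₂) = N(-0.21) = 0.4168
C = 230·0.5596 − 240·0.9690·0.4168 = 128.7080 − 96.9310 = 31.7770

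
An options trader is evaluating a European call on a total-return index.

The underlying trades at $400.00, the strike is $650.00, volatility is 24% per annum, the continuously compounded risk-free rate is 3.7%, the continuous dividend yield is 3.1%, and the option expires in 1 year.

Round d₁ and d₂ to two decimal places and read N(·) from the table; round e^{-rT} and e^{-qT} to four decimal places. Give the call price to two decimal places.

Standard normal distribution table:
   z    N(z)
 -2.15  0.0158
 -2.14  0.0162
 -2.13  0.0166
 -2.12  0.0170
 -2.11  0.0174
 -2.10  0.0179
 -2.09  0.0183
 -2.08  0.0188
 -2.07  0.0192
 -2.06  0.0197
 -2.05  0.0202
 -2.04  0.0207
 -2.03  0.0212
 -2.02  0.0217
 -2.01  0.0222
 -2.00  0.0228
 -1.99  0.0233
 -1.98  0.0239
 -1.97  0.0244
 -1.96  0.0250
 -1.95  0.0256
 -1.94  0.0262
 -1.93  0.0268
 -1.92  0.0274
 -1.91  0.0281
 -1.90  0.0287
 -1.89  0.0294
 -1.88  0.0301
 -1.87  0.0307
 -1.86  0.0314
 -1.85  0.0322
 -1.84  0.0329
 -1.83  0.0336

$1.02

σ√T = 0.24·√1 = 0.2400
d₁ = [ln(400/650) + (0.037 − 0.031 + ½·0.24²)·1] / (σ√T) = (-0.4855 + 0.0348) / 0.2400 = -1.8779 → -1.88
d₂ = -1.8779 − 0.2400 = -2.1179 → -2.12
exp(−qT) = exp(−0.031·1) = 0.9695;  exp(−rT) = exp(−0.037·1) = 0.9637
C = 400·0.9695·N(-1.88) − 650·0.9637·N(-2.12) = 400·0.9695·0.0301 − 650·0.9637·0.0170 = 11.6728 − 10.6489 = 1.0239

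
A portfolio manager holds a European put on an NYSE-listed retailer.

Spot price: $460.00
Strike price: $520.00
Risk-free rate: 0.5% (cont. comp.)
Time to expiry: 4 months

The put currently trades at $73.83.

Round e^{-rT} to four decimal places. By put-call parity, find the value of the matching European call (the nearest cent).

e^(−rT) = e^(−0.005·0.3333) = 0.9983
Put-call parity: C − P = S − K·e^(−rT) = 460 − 520·0.9983 = 460 − 519.1160 = -59.1160
C = P + (C − P) = 73.83 + (-59.1160) = 14.7140

$14.71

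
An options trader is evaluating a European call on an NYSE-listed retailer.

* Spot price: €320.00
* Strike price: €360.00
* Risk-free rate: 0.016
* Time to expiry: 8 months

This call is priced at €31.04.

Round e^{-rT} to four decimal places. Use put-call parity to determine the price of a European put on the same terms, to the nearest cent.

e^(−rT) = e^(−0.016·0.6667) = 0.9894
Put-call parity: C − P = S − K·e^(−rT) = 320 − 360·0.9894 = 320 − 356.1840 = -36.1840
P = C − (C − P) = 31.04 − (-36.1840) = 67.2240

€67.22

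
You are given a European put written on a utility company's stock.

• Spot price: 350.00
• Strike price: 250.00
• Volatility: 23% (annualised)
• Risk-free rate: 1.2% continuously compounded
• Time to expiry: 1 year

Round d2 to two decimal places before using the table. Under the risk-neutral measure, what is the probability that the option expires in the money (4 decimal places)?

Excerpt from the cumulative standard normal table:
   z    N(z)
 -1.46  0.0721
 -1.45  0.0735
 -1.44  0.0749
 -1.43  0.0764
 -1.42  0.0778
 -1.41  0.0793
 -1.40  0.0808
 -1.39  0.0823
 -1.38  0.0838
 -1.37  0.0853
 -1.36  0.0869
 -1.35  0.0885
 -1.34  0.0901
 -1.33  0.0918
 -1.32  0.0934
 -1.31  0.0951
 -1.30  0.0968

T = 1;  σ√T = 0.2300
d₁ = [ln(350/250) + (0.012 + 0.23²/2)·1] / 0.2300 = [0.3365 + 0.0384] / 0.2300 = 1.6301 → 1.63
d₂ = d₁ − σ√T = 1.6301 − 0.2300 = 1.4001 → 1.40
Pr(exercise) under Q = N(−d₂) = N(-1.40) = 0.0808

0.0808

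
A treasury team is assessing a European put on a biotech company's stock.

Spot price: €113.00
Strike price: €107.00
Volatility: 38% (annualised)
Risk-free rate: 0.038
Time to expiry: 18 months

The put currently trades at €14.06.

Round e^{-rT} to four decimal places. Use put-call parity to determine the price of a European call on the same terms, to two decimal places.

e^(−rT) = e^(−0.038·1.5) = 0.9446
Put-call parity: C − P = S − K·e^(−rT) = 113 − 107·0.9446 = 113 − 101.0722 = 11.9278
C = P + (C − P) = 14.06 + (11.9278) = 25.9878

€25.99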